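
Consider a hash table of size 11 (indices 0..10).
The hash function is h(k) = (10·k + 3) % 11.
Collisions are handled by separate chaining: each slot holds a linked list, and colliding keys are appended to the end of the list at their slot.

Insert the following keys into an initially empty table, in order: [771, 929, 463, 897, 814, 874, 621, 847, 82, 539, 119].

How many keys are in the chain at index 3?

771 -> bucket 2
929 -> bucket 9
463 -> bucket 2 (collision)
897 -> bucket 8
814 -> bucket 3
874 -> bucket 9 (collision)
621 -> bucket 9 (collision)
847 -> bucket 3 (collision)
82 -> bucket 9 (collision)
539 -> bucket 3 (collision)
119 -> bucket 5
Final buckets:
0: _
1: _
2: 771 -> 463
3: 814 -> 847 -> 539
4: _
5: 119
6: _
7: _
8: 897
9: 929 -> 874 -> 621 -> 82
10: _

3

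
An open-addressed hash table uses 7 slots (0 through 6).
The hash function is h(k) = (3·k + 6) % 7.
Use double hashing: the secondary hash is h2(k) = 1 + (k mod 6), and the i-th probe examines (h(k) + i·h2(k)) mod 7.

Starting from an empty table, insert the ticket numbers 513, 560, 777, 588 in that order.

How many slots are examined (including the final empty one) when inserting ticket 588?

513 hashes to 5; slot 5 is free → place at 5.
560 hashes to 6; slot 6 is free → place at 6.
777 hashes to 6, h2=4; 6 taken → place at 3.
588 hashes to 6, h2=1; 6 taken → place at 0.
Table: [588, -, -, 777, -, 513, 560]

2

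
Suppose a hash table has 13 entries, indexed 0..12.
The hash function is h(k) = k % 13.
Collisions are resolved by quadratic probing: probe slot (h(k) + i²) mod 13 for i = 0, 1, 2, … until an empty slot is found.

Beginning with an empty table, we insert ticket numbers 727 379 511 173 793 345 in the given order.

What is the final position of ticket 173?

5

727: h=12 → slot 12
379: h=2 → slot 2
511: h=4 → slot 4
173: h=4, probe 4,5 → slot 5
793: h=0 → slot 0
345: h=7 → slot 7
Table: [793, —, 379, —, 511, 173, —, 345, —, —, —, —, 727]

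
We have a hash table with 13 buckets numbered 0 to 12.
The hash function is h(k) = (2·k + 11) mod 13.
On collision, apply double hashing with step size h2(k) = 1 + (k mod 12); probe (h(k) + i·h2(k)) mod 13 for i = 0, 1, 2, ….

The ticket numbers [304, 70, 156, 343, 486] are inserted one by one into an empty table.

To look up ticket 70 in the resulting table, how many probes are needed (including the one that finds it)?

304 hashes to 8; slot 8 is free => place at 8.
70 hashes to 8, h2=11; 8 taken => place at 6.
156 hashes to 11; slot 11 is free => place at 11.
343 hashes to 8, h2=8; 8 taken => place at 3.
486 hashes to 8, h2=7; 8 taken => place at 2.
Table: [-, -, 486, 343, -, -, 70, -, 304, -, -, 156, -]
Lookup 70: h=8, h2=11, probe 8,6 → found at 6.

2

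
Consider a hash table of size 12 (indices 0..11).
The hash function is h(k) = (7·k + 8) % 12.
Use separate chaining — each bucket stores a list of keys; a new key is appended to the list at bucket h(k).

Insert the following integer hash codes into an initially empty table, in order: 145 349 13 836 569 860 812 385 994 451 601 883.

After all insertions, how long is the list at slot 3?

145 -> bucket 3
349 -> bucket 3 (collision)
13 -> bucket 3 (collision)
836 -> bucket 4
569 -> bucket 7
860 -> bucket 4 (collision)
812 -> bucket 4 (collision)
385 -> bucket 3 (collision)
994 -> bucket 6
451 -> bucket 9
601 -> bucket 3 (collision)
883 -> bucket 9 (collision)
Final buckets:
0: .
1: .
2: .
3: 145 -> 349 -> 13 -> 385 -> 601
4: 836 -> 860 -> 812
5: .
6: 994
7: 569
8: .
9: 451 -> 883
10: .
11: .

5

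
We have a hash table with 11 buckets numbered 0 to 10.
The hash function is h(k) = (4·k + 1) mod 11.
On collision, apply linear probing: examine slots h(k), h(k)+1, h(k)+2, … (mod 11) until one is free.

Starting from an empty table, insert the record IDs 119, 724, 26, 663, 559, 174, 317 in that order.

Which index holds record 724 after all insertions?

5

119 hashes to 4; slot 4 is free -> place at 4.
724 hashes to 4; 4 taken -> place at 5.
26 hashes to 6; slot 6 is free -> place at 6.
663 hashes to 2; slot 2 is free -> place at 2.
559 hashes to 4; 4,5,6 taken -> place at 7.
174 hashes to 4; 4,5,6,7 taken -> place at 8.
317 hashes to 4; 4,5,6,7,8 taken -> place at 9.
Table: [—, —, 663, —, 119, 724, 26, 559, 174, 317, —]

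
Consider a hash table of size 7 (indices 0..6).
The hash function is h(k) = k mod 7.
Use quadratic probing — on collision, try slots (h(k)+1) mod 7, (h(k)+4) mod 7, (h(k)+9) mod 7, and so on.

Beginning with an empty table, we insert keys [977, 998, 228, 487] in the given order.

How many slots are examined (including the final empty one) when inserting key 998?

2

977 hashes to 4; slot 4 is free -> place at 4.
998 hashes to 4; 4 taken -> place at 5.
228 hashes to 4; 4,5 taken -> place at 1.
487 hashes to 4; 4,5,1 taken -> place at 6.
Table: [∅, 228, ∅, ∅, 977, 998, 487]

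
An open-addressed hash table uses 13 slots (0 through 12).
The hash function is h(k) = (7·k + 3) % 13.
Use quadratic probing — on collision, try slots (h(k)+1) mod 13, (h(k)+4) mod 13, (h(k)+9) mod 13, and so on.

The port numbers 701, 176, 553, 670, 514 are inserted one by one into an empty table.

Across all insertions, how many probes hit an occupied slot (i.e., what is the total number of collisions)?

7

701 hashes to 9; slot 9 is free → place at 9.
176 hashes to 0; slot 0 is free → place at 0.
553 hashes to 0; 0 taken → place at 1.
670 hashes to 0; 0,1 taken → place at 4.
514 hashes to 0; 0,1,4,9 taken → place at 3.
Table: [176, 553, -, 514, 670, -, -, -, -, 701, -, -, -]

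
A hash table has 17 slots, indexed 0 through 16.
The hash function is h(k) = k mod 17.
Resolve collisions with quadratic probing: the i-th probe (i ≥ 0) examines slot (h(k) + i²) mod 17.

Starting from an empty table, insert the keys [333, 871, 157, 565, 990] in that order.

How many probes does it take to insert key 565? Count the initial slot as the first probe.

Insert 333: h=10, slot 10 empty -> index 10.
Insert 871: h=4, slot 4 empty -> index 4.
Insert 157: h=4, slot 4 occupied -> index 5.
Insert 565: h=4, slots 4,5 occupied -> index 8.
Insert 990: h=4, slots 4,5,8 occupied -> index 13.
Table: [∅, ∅, ∅, ∅, 871, 157, ∅, ∅, 565, ∅, 333, ∅, ∅, 990, ∅, ∅, ∅]

3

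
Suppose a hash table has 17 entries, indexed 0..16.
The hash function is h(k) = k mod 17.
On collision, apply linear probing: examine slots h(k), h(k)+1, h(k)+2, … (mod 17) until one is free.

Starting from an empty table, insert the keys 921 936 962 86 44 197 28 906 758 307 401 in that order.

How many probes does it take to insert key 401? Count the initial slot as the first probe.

6

Insert 921: h=3, slot 3 empty → index 3.
Insert 936: h=1, slot 1 empty → index 1.
Insert 962: h=10, slot 10 empty → index 10.
Insert 86: h=1, slot 1 occupied → index 2.
Insert 44: h=10, slot 10 occupied → index 11.
Insert 197: h=10, slots 10,11 occupied → index 12.
Insert 28: h=11, slots 11,12 occupied → index 13.
Insert 906: h=5, slot 5 empty → index 5.
Insert 758: h=10, slots 10,11,12,13 occupied → index 14.
Insert 307: h=1, slots 1,2,3 occupied → index 4.
Insert 401: h=10, slots 10,11,12,13,14 occupied → index 15.
Table: [∅, 936, 86, 921, 307, 906, ∅, ∅, ∅, ∅, 962, 44, 197, 28, 758, 401, ∅]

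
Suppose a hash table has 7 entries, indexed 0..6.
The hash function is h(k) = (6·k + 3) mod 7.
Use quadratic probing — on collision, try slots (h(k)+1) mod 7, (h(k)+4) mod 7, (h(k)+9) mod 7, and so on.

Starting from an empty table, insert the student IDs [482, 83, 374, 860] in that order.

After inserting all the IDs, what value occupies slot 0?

482: h=4 → slot 4
83: h=4, probe 4,5 → slot 5
374: h=0 → slot 0
860: h=4, probe 4,5,1 → slot 1
Table: [374, 860, ∅, ∅, 482, 83, ∅]

374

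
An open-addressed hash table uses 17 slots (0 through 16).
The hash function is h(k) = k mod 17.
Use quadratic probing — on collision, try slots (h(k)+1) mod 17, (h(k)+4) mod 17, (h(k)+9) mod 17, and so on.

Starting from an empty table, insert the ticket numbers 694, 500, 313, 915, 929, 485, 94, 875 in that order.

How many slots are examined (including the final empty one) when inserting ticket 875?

3

694: h=14 -> slot 14
500: h=7 -> slot 7
313: h=7, probe 7,8 -> slot 8
915: h=14, probe 14,15 -> slot 15
929: h=11 -> slot 11
485: h=9 -> slot 9
94: h=9, probe 9,10 -> slot 10
875: h=8, probe 8,9,12 -> slot 12
Table: [., ., ., ., ., ., ., 500, 313, 485, 94, 929, 875, ., 694, 915, .]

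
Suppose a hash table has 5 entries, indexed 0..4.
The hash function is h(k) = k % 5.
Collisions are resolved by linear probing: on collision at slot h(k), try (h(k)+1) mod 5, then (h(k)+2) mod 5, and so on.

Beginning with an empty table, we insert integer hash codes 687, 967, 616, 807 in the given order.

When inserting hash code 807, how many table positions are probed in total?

3

Insert 687: h=2, slot 2 empty -> index 2.
Insert 967: h=2, slot 2 occupied -> index 3.
Insert 616: h=1, slot 1 empty -> index 1.
Insert 807: h=2, slots 2,3 occupied -> index 4.
Table: [—, 616, 687, 967, 807]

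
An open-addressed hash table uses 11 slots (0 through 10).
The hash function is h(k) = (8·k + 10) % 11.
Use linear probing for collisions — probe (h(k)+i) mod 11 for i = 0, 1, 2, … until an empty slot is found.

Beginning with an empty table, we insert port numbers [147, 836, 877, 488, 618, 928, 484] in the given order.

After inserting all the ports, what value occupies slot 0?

488

147: h=9 -> slot 9
836: h=10 -> slot 10
877: h=8 -> slot 8
488: h=9, probe 9,10,0 -> slot 0
618: h=4 -> slot 4
928: h=9, probe 9,10,0,1 -> slot 1
484: h=10, probe 10,0,1,2 -> slot 2
Table: [488, 928, 484, ., 618, ., ., ., 877, 147, 836]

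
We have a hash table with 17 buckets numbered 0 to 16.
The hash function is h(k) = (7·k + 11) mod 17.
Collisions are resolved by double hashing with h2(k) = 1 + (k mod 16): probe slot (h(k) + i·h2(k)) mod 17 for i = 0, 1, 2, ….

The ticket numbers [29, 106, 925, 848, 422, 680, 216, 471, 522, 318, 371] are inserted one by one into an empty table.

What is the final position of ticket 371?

29: h=10 → slot 10
106: h=5 → slot 5
925: h=9 → slot 9
848: h=14 → slot 14
422: h=7 → slot 7
680: h=11 → slot 11
216: h=10, h2=9, probe 10,2 → slot 2
471: h=10, h2=8, probe 10,1 → slot 1
522: h=10, h2=11, probe 10,4 → slot 4
318: h=10, h2=15, probe 10,8 → slot 8
371: h=7, h2=4, probe 7,11,15 → slot 15
Table: [—, 471, 216, —, 522, 106, —, 422, 318, 925, 29, 680, —, —, 848, 371, —]

15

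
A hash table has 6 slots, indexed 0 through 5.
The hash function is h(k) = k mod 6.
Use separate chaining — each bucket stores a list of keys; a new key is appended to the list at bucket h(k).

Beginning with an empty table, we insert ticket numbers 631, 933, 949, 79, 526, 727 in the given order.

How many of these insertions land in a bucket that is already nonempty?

3

631 -> bucket 1
933 -> bucket 3
949 -> bucket 1 (collision)
79 -> bucket 1 (collision)
526 -> bucket 4
727 -> bucket 1 (collision)
Final buckets:
0: -
1: 631 -> 949 -> 79 -> 727
2: -
3: 933
4: 526
5: -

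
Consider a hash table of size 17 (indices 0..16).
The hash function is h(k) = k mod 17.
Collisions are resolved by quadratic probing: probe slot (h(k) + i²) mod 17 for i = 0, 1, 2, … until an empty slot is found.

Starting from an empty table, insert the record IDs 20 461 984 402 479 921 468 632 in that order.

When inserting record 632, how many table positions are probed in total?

20 hashes to 3; slot 3 is free -> place at 3.
461 hashes to 2; slot 2 is free -> place at 2.
984 hashes to 15; slot 15 is free -> place at 15.
402 hashes to 11; slot 11 is free -> place at 11.
479 hashes to 3; 3 taken -> place at 4.
921 hashes to 3; 3,4 taken -> place at 7.
468 hashes to 9; slot 9 is free -> place at 9.
632 hashes to 3; 3,4,7 taken -> place at 12.
Table: [., ., 461, 20, 479, ., ., 921, ., 468, ., 402, 632, ., ., 984, .]

4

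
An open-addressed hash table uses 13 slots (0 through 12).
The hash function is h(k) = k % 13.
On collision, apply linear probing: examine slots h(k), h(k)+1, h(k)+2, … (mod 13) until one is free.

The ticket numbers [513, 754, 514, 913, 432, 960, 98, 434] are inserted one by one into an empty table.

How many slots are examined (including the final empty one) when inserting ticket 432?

513 hashes to 6; slot 6 is free => place at 6.
754 hashes to 0; slot 0 is free => place at 0.
514 hashes to 7; slot 7 is free => place at 7.
913 hashes to 3; slot 3 is free => place at 3.
432 hashes to 3; 3 taken => place at 4.
960 hashes to 11; slot 11 is free => place at 11.
98 hashes to 7; 7 taken => place at 8.
434 hashes to 5; slot 5 is free => place at 5.
Table: [754, -, -, 913, 432, 434, 513, 514, 98, -, -, 960, -]

2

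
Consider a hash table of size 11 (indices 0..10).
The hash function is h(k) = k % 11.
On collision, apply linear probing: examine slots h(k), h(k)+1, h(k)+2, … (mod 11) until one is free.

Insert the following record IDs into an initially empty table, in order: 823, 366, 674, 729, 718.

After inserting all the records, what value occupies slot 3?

Insert 823: h=9, slot 9 empty => index 9.
Insert 366: h=3, slot 3 empty => index 3.
Insert 674: h=3, slot 3 occupied => index 4.
Insert 729: h=3, slots 3,4 occupied => index 5.
Insert 718: h=3, slots 3,4,5 occupied => index 6.
Table: [_, _, _, 366, 674, 729, 718, _, _, 823, _]

366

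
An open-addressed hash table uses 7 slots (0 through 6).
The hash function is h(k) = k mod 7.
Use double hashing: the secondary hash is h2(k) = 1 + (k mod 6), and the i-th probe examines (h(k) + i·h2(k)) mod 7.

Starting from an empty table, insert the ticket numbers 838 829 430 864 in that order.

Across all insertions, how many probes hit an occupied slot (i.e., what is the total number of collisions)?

Insert 838: h=5, slot 5 empty → index 5.
Insert 829: h=3, slot 3 empty → index 3.
Insert 430: h=3, h2=5, slot 3 occupied → index 1.
Insert 864: h=3, h2=1, slot 3 occupied → index 4.
Table: [∅, 430, ∅, 829, 864, 838, ∅]

2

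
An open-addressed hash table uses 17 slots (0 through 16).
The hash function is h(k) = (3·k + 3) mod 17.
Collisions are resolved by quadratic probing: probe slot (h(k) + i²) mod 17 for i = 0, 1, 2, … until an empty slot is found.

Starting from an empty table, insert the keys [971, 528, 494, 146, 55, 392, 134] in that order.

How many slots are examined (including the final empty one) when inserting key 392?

3

971 hashes to 9; slot 9 is free => place at 9.
528 hashes to 6; slot 6 is free => place at 6.
494 hashes to 6; 6 taken => place at 7.
146 hashes to 16; slot 16 is free => place at 16.
55 hashes to 15; slot 15 is free => place at 15.
392 hashes to 6; 6,7 taken => place at 10.
134 hashes to 14; slot 14 is free => place at 14.
Table: [_, _, _, _, _, _, 528, 494, _, 971, 392, _, _, _, 134, 55, 146]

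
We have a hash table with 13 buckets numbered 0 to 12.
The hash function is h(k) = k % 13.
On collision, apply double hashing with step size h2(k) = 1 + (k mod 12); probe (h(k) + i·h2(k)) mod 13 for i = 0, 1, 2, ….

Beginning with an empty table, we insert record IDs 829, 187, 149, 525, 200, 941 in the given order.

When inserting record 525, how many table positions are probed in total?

2

829 hashes to 10; slot 10 is free => place at 10.
187 hashes to 5; slot 5 is free => place at 5.
149 hashes to 6; slot 6 is free => place at 6.
525 hashes to 5, h2=10; 5 taken => place at 2.
200 hashes to 5, h2=9; 5 taken => place at 1.
941 hashes to 5, h2=6; 5 taken => place at 11.
Table: [—, 200, 525, —, —, 187, 149, —, —, —, 829, 941, —]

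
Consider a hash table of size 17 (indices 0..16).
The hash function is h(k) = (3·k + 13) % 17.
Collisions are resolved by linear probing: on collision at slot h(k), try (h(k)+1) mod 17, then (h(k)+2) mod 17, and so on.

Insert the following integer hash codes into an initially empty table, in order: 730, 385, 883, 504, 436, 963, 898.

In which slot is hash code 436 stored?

730: h=10 → slot 10
385: h=12 → slot 12
883: h=10, probe 10,11 → slot 11
504: h=12, probe 12,13 → slot 13
436: h=12, probe 12,13,14 → slot 14
963: h=12, probe 12,13,14,15 → slot 15
898: h=4 → slot 4
Table: [-, -, -, -, 898, -, -, -, -, -, 730, 883, 385, 504, 436, 963, -]

14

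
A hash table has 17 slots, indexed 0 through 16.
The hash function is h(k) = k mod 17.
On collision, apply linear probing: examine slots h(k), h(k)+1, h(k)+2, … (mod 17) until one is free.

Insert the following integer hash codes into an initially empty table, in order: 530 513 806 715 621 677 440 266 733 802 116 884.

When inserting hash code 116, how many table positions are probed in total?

3

Insert 530: h=3, slot 3 empty -> index 3.
Insert 513: h=3, slot 3 occupied -> index 4.
Insert 806: h=7, slot 7 empty -> index 7.
Insert 715: h=1, slot 1 empty -> index 1.
Insert 621: h=9, slot 9 empty -> index 9.
Insert 677: h=14, slot 14 empty -> index 14.
Insert 440: h=15, slot 15 empty -> index 15.
Insert 266: h=11, slot 11 empty -> index 11.
Insert 733: h=2, slot 2 empty -> index 2.
Insert 802: h=3, slots 3,4 occupied -> index 5.
Insert 116: h=14, slots 14,15 occupied -> index 16.
Insert 884: h=0, slot 0 empty -> index 0.
Table: [884, 715, 733, 530, 513, 802, —, 806, —, 621, —, 266, —, —, 677, 440, 116]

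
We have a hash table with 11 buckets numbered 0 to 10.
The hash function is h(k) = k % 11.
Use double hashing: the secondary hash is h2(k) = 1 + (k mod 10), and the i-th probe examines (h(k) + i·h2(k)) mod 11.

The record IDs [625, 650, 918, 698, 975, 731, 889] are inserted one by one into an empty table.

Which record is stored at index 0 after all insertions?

625 hashes to 9; slot 9 is free => place at 9.
650 hashes to 1; slot 1 is free => place at 1.
918 hashes to 5; slot 5 is free => place at 5.
698 hashes to 5, h2=9; 5 taken => place at 3.
975 hashes to 7; slot 7 is free => place at 7.
731 hashes to 5, h2=2; 5,7,9 taken => place at 0.
889 hashes to 9, h2=10; 9 taken => place at 8.
Table: [731, 650, ., 698, ., 918, ., 975, 889, 625, .]

731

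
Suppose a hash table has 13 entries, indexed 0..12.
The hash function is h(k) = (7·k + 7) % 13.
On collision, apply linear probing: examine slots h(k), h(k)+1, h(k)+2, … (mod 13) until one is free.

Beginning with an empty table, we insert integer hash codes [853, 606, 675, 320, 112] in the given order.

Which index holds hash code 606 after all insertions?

Insert 853: h=11, slot 11 empty -> index 11.
Insert 606: h=11, slot 11 occupied -> index 12.
Insert 675: h=0, slot 0 empty -> index 0.
Insert 320: h=11, slots 11,12,0 occupied -> index 1.
Insert 112: h=11, slots 11,12,0,1 occupied -> index 2.
Table: [675, 320, 112, -, -, -, -, -, -, -, -, 853, 606]

12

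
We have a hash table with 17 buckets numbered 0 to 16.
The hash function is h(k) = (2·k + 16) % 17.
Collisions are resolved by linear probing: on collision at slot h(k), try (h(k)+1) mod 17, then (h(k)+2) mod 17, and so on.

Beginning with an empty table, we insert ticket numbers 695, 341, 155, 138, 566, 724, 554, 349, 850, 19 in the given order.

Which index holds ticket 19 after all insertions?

6

695: h=12 → slot 12
341: h=1 → slot 1
155: h=3 → slot 3
138: h=3, probe 3,4 → slot 4
566: h=9 → slot 9
724: h=2 → slot 2
554: h=2, probe 2,3,4,5 → slot 5
349: h=0 → slot 0
850: h=16 → slot 16
19: h=3, probe 3,4,5,6 → slot 6
Table: [349, 341, 724, 155, 138, 554, 19, -, -, 566, -, -, 695, -, -, -, 850]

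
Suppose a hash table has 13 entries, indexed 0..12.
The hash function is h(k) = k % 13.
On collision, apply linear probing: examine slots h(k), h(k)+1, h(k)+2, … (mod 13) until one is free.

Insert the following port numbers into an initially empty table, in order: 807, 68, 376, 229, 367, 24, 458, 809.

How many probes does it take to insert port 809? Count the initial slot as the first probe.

4

807 hashes to 1; slot 1 is free → place at 1.
68 hashes to 3; slot 3 is free → place at 3.
376 hashes to 12; slot 12 is free → place at 12.
229 hashes to 8; slot 8 is free → place at 8.
367 hashes to 3; 3 taken → place at 4.
24 hashes to 11; slot 11 is free → place at 11.
458 hashes to 3; 3,4 taken → place at 5.
809 hashes to 3; 3,4,5 taken → place at 6.
Table: [_, 807, _, 68, 367, 458, 809, _, 229, _, _, 24, 376]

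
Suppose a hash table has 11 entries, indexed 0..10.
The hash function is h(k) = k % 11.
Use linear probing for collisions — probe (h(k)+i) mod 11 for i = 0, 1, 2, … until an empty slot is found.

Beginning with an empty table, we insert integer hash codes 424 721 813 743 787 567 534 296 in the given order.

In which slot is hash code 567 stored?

424: h=6 => slot 6
721: h=6, probe 6,7 => slot 7
813: h=10 => slot 10
743: h=6, probe 6,7,8 => slot 8
787: h=6, probe 6,7,8,9 => slot 9
567: h=6, probe 6,7,8,9,10,0 => slot 0
534: h=6, probe 6,7,8,9,10,0,1 => slot 1
296: h=10, probe 10,0,1,2 => slot 2
Table: [567, 534, 296, ∅, ∅, ∅, 424, 721, 743, 787, 813]

0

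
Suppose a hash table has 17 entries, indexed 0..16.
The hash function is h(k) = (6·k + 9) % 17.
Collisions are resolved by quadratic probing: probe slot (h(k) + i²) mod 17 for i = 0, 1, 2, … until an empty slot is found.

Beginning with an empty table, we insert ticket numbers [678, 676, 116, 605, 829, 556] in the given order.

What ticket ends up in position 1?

678 hashes to 14; slot 14 is free -> place at 14.
676 hashes to 2; slot 2 is free -> place at 2.
116 hashes to 8; slot 8 is free -> place at 8.
605 hashes to 1; slot 1 is free -> place at 1.
829 hashes to 2; 2 taken -> place at 3.
556 hashes to 13; slot 13 is free -> place at 13.
Table: [_, 605, 676, 829, _, _, _, _, 116, _, _, _, _, 556, 678, _, _]

605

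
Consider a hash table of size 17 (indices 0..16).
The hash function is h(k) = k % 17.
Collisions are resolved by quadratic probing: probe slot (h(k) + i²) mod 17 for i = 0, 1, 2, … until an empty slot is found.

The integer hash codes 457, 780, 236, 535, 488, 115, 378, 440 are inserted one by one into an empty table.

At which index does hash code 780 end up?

16

457 hashes to 15; slot 15 is free => place at 15.
780 hashes to 15; 15 taken => place at 16.
236 hashes to 15; 15,16 taken => place at 2.
535 hashes to 8; slot 8 is free => place at 8.
488 hashes to 12; slot 12 is free => place at 12.
115 hashes to 13; slot 13 is free => place at 13.
378 hashes to 4; slot 4 is free => place at 4.
440 hashes to 15; 15,16,2 taken => place at 7.
Table: [., ., 236, ., 378, ., ., 440, 535, ., ., ., 488, 115, ., 457, 780]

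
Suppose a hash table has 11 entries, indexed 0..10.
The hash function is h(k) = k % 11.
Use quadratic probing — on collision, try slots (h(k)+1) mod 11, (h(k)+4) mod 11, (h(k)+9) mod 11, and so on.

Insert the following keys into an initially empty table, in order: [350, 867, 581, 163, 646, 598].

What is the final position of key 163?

7

350: h=9 => slot 9
867: h=9, probe 9,10 => slot 10
581: h=9, probe 9,10,2 => slot 2
163: h=9, probe 9,10,2,7 => slot 7
646: h=8 => slot 8
598: h=4 => slot 4
Table: [-, -, 581, -, 598, -, -, 163, 646, 350, 867]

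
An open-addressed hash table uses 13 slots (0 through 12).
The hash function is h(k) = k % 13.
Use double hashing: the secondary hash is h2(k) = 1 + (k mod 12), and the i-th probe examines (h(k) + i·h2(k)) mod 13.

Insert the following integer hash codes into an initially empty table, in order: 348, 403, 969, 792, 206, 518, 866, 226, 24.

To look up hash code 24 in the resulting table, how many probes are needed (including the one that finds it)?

348: h=10 -> slot 10
403: h=0 -> slot 0
969: h=7 -> slot 7
792: h=12 -> slot 12
206: h=11 -> slot 11
518: h=11, h2=3, probe 11,1 -> slot 1
866: h=8 -> slot 8
226: h=5 -> slot 5
24: h=11, h2=1, probe 11,12,0,1,2 -> slot 2
Table: [403, 518, 24, _, _, 226, _, 969, 866, _, 348, 206, 792]
Lookup 24: h=11, h2=1, probe 11,12,0,1,2 → found at 2.

5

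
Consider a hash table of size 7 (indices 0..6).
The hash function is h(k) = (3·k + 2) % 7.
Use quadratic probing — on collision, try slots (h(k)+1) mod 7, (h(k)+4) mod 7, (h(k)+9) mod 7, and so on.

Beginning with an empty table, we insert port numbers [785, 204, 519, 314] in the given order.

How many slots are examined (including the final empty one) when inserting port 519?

785 hashes to 5; slot 5 is free -> place at 5.
204 hashes to 5; 5 taken -> place at 6.
519 hashes to 5; 5,6 taken -> place at 2.
314 hashes to 6; 6 taken -> place at 0.
Table: [314, ∅, 519, ∅, ∅, 785, 204]

3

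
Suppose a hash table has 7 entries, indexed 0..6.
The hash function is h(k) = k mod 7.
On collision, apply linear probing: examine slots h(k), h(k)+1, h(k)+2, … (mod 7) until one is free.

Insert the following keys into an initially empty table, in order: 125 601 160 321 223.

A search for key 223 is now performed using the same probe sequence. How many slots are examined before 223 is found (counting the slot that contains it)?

5

Insert 125: h=6, slot 6 empty → index 6.
Insert 601: h=6, slot 6 occupied → index 0.
Insert 160: h=6, slots 6,0 occupied → index 1.
Insert 321: h=6, slots 6,0,1 occupied → index 2.
Insert 223: h=6, slots 6,0,1,2 occupied → index 3.
Table: [601, 160, 321, 223, ., ., 125]
Lookup 223: h=6, probe 6,0,1,2,3 → found at 3.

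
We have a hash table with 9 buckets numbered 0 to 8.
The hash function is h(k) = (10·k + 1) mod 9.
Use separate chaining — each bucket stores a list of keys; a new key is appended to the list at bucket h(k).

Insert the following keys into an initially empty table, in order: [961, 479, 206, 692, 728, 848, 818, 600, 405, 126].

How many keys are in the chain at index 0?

4

Insert 961: h=8, bucket 8 empty -> new chain.
Insert 479: h=3, bucket 3 empty -> new chain.
Insert 206: h=0, bucket 0 empty -> new chain.
Insert 692: h=0, bucket 0 nonempty -> append to chain.
Insert 728: h=0, bucket 0 nonempty -> append to chain.
Insert 848: h=3, bucket 3 nonempty -> append to chain.
Insert 818: h=0, bucket 0 nonempty -> append to chain.
Insert 600: h=7, bucket 7 empty -> new chain.
Insert 405: h=1, bucket 1 empty -> new chain.
Insert 126: h=1, bucket 1 nonempty -> append to chain.
Final buckets:
0: 206 -> 692 -> 728 -> 818
1: 405 -> 126
2: .
3: 479 -> 848
4: .
5: .
6: .
7: 600
8: 961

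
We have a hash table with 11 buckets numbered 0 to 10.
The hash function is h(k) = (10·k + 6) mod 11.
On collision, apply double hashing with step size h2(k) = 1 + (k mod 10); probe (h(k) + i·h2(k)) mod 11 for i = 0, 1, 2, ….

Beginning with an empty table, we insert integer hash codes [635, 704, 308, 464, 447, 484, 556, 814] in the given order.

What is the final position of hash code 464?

635: h=9 → slot 9
704: h=6 → slot 6
308: h=6, h2=9, probe 6,4 → slot 4
464: h=4, h2=5, probe 4,9,3 → slot 3
447: h=10 → slot 10
484: h=6, h2=5, probe 6,0 → slot 0
556: h=0, h2=7, probe 0,7 → slot 7
814: h=6, h2=5, probe 6,0,5 → slot 5
Table: [484, ∅, ∅, 464, 308, 814, 704, 556, ∅, 635, 447]

3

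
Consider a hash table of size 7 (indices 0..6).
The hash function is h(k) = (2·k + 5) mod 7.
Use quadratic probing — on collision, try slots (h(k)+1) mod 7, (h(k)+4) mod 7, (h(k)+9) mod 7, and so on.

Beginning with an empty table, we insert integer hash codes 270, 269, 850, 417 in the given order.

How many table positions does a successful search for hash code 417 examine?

2

Insert 270: h=6, slot 6 empty -> index 6.
Insert 269: h=4, slot 4 empty -> index 4.
Insert 850: h=4, slot 4 occupied -> index 5.
Insert 417: h=6, slot 6 occupied -> index 0.
Table: [417, ., ., ., 269, 850, 270]
Lookup 417: h=6, probe 6,0 → found at 0.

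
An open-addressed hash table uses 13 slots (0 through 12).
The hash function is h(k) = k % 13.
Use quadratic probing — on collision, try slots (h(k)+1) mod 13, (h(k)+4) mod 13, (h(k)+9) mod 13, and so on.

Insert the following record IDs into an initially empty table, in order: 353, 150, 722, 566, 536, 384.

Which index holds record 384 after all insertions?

10

353: h=2 => slot 2
150: h=7 => slot 7
722: h=7, probe 7,8 => slot 8
566: h=7, probe 7,8,11 => slot 11
536: h=3 => slot 3
384: h=7, probe 7,8,11,3,10 => slot 10
Table: [∅, ∅, 353, 536, ∅, ∅, ∅, 150, 722, ∅, 384, 566, ∅]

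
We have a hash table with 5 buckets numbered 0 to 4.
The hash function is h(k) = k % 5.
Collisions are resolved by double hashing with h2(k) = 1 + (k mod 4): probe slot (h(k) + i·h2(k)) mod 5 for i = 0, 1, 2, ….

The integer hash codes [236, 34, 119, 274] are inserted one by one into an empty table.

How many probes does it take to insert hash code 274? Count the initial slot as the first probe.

236 hashes to 1; slot 1 is free → place at 1.
34 hashes to 4; slot 4 is free → place at 4.
119 hashes to 4, h2=4; 4 taken → place at 3.
274 hashes to 4, h2=3; 4 taken → place at 2.
Table: [-, 236, 274, 119, 34]

2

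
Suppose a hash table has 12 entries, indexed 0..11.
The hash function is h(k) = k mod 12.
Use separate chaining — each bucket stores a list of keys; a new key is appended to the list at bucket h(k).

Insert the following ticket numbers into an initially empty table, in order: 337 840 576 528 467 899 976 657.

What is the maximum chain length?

337 -> bucket 1
840 -> bucket 0
576 -> bucket 0 (collision)
528 -> bucket 0 (collision)
467 -> bucket 11
899 -> bucket 11 (collision)
976 -> bucket 4
657 -> bucket 9
Final buckets:
0: 840 -> 576 -> 528
1: 337
2: -
3: -
4: 976
5: -
6: -
7: -
8: -
9: 657
10: -
11: 467 -> 899

3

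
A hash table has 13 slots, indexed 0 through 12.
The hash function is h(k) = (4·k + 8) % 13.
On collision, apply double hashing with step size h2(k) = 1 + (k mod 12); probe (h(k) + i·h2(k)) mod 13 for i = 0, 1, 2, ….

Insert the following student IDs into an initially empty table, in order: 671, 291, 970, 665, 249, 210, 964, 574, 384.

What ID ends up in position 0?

671: h=1 => slot 1
291: h=2 => slot 2
970: h=1, h2=11, probe 1,12 => slot 12
665: h=3 => slot 3
249: h=3, h2=10, probe 3,0 => slot 0
210: h=3, h2=7, probe 3,10 => slot 10
964: h=3, h2=5, probe 3,8 => slot 8
574: h=3, h2=11, probe 3,1,12,10,8,6 => slot 6
384: h=10, h2=1, probe 10,11 => slot 11
Table: [249, 671, 291, 665, ∅, ∅, 574, ∅, 964, ∅, 210, 384, 970]

249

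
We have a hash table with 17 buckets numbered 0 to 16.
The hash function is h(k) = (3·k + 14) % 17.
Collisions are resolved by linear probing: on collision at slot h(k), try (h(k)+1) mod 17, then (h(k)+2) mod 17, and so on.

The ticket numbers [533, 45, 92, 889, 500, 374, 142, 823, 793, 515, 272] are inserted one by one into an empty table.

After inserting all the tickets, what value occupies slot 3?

823

Insert 533: h=15, slot 15 empty → index 15.
Insert 45: h=13, slot 13 empty → index 13.
Insert 92: h=1, slot 1 empty → index 1.
Insert 889: h=12, slot 12 empty → index 12.
Insert 500: h=1, slot 1 occupied → index 2.
Insert 374: h=14, slot 14 empty → index 14.
Insert 142: h=15, slot 15 occupied → index 16.
Insert 823: h=1, slots 1,2 occupied → index 3.
Insert 793: h=13, slots 13,14,15,16 occupied → index 0.
Insert 515: h=12, slots 12,13,14,15,16,0,1,2,3 occupied → index 4.
Insert 272: h=14, slots 14,15,16,0,1,2,3,4 occupied → index 5.
Table: [793, 92, 500, 823, 515, 272, —, —, —, —, —, —, 889, 45, 374, 533, 142]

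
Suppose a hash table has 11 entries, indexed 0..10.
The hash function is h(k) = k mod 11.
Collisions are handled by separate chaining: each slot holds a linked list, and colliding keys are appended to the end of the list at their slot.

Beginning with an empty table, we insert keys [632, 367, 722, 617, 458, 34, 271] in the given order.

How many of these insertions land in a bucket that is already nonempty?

3

632 → bucket 5
367 → bucket 4
722 → bucket 7
617 → bucket 1
458 → bucket 7 (collision)
34 → bucket 1 (collision)
271 → bucket 7 (collision)
Final buckets:
0: -
1: 617 -> 34
2: -
3: -
4: 367
5: 632
6: -
7: 722 -> 458 -> 271
8: -
9: -
10: -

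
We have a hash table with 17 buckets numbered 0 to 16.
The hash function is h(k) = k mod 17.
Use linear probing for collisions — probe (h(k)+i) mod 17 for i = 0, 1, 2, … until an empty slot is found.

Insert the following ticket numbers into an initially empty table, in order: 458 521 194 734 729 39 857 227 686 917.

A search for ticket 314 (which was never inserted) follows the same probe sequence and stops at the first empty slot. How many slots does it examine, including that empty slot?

Insert 458: h=16, slot 16 empty => index 16.
Insert 521: h=11, slot 11 empty => index 11.
Insert 194: h=7, slot 7 empty => index 7.
Insert 734: h=3, slot 3 empty => index 3.
Insert 729: h=15, slot 15 empty => index 15.
Insert 39: h=5, slot 5 empty => index 5.
Insert 857: h=7, slot 7 occupied => index 8.
Insert 227: h=6, slot 6 empty => index 6.
Insert 686: h=6, slots 6,7,8 occupied => index 9.
Insert 917: h=16, slot 16 occupied => index 0.
Table: [917, —, —, 734, —, 39, 227, 194, 857, 686, —, 521, —, —, —, 729, 458]
Lookup 314: h=8, probe 8,9,10 → slot 10 empty, not found.

3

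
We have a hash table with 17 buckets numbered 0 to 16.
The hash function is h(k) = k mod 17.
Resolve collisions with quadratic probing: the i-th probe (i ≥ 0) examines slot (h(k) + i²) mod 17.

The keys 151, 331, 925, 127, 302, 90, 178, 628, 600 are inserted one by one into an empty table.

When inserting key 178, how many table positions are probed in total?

151 hashes to 15; slot 15 is free → place at 15.
331 hashes to 8; slot 8 is free → place at 8.
925 hashes to 7; slot 7 is free → place at 7.
127 hashes to 8; 8 taken → place at 9.
302 hashes to 13; slot 13 is free → place at 13.
90 hashes to 5; slot 5 is free → place at 5.
178 hashes to 8; 8,9 taken → place at 12.
628 hashes to 16; slot 16 is free → place at 16.
600 hashes to 5; 5 taken → place at 6.
Table: [-, -, -, -, -, 90, 600, 925, 331, 127, -, -, 178, 302, -, 151, 628]

3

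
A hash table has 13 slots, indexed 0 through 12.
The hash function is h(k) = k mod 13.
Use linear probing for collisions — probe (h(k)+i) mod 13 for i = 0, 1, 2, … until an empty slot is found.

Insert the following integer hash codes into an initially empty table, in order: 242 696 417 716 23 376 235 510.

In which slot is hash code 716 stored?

2

242: h=8 -> slot 8
696: h=7 -> slot 7
417: h=1 -> slot 1
716: h=1, probe 1,2 -> slot 2
23: h=10 -> slot 10
376: h=12 -> slot 12
235: h=1, probe 1,2,3 -> slot 3
510: h=3, probe 3,4 -> slot 4
Table: [∅, 417, 716, 235, 510, ∅, ∅, 696, 242, ∅, 23, ∅, 376]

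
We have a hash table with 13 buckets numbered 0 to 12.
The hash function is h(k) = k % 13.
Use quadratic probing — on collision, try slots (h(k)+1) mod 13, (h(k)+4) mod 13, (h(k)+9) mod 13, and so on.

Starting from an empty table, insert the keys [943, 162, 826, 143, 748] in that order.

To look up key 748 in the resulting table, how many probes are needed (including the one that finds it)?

943 hashes to 7; slot 7 is free -> place at 7.
162 hashes to 6; slot 6 is free -> place at 6.
826 hashes to 7; 7 taken -> place at 8.
143 hashes to 0; slot 0 is free -> place at 0.
748 hashes to 7; 7,8 taken -> place at 11.
Table: [143, ., ., ., ., ., 162, 943, 826, ., ., 748, .]
Lookup 748: h=7, probe 7,8,11 → found at 11.

3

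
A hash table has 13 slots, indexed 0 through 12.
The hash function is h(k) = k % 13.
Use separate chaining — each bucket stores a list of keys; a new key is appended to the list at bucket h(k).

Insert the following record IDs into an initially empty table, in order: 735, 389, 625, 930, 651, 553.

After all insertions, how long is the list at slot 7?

Insert 735: h=7, bucket 7 empty -> new chain.
Insert 389: h=12, bucket 12 empty -> new chain.
Insert 625: h=1, bucket 1 empty -> new chain.
Insert 930: h=7, bucket 7 nonempty -> append to chain.
Insert 651: h=1, bucket 1 nonempty -> append to chain.
Insert 553: h=7, bucket 7 nonempty -> append to chain.
Final buckets:
0: -
1: 625 -> 651
2: -
3: -
4: -
5: -
6: -
7: 735 -> 930 -> 553
8: -
9: -
10: -
11: -
12: 389

3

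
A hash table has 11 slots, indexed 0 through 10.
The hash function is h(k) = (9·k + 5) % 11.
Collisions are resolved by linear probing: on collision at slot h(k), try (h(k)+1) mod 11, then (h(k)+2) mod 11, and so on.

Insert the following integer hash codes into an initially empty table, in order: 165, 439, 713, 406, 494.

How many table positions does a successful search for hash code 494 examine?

165: h=5 -> slot 5
439: h=7 -> slot 7
713: h=9 -> slot 9
406: h=7, probe 7,8 -> slot 8
494: h=7, probe 7,8,9,10 -> slot 10
Table: [-, -, -, -, -, 165, -, 439, 406, 713, 494]
Lookup 494: h=7, probe 7,8,9,10 → found at 10.

4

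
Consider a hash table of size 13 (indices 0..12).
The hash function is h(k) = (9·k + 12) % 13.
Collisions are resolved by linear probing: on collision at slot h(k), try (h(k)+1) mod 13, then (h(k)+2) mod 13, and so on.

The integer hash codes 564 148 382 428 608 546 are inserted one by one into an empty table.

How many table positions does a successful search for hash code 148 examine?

2

564: h=5 → slot 5
148: h=5, probe 5,6 → slot 6
382: h=5, probe 5,6,7 → slot 7
428: h=3 → slot 3
608: h=11 → slot 11
546: h=12 → slot 12
Table: [∅, ∅, ∅, 428, ∅, 564, 148, 382, ∅, ∅, ∅, 608, 546]
Lookup 148: h=5, probe 5,6 → found at 6.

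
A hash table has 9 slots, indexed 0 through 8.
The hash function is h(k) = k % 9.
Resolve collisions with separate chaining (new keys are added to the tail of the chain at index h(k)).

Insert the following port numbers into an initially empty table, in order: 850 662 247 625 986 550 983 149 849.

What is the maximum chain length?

Insert 850: h=4, bucket 4 empty → new chain.
Insert 662: h=5, bucket 5 empty → new chain.
Insert 247: h=4, bucket 4 nonempty → append to chain.
Insert 625: h=4, bucket 4 nonempty → append to chain.
Insert 986: h=5, bucket 5 nonempty → append to chain.
Insert 550: h=1, bucket 1 empty → new chain.
Insert 983: h=2, bucket 2 empty → new chain.
Insert 149: h=5, bucket 5 nonempty → append to chain.
Insert 849: h=3, bucket 3 empty → new chain.
Final buckets:
0: .
1: 550
2: 983
3: 849
4: 850 -> 247 -> 625
5: 662 -> 986 -> 149
6: .
7: .
8: .

3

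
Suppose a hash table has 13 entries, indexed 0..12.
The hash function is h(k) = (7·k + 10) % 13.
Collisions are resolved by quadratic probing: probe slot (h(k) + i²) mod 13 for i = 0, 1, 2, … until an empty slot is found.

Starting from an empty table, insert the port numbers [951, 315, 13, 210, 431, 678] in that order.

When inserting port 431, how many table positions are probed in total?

951 hashes to 11; slot 11 is free → place at 11.
315 hashes to 5; slot 5 is free → place at 5.
13 hashes to 10; slot 10 is free → place at 10.
210 hashes to 11; 11 taken → place at 12.
431 hashes to 11; 11,12 taken → place at 2.
678 hashes to 11; 11,12,2 taken → place at 7.
Table: [-, -, 431, -, -, 315, -, 678, -, -, 13, 951, 210]

3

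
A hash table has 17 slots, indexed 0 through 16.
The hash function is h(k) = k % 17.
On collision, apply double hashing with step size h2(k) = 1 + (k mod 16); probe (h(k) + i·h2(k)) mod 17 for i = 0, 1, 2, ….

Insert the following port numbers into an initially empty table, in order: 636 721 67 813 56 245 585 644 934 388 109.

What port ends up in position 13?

636 hashes to 7; slot 7 is free -> place at 7.
721 hashes to 7, h2=2; 7 taken -> place at 9.
67 hashes to 16; slot 16 is free -> place at 16.
813 hashes to 14; slot 14 is free -> place at 14.
56 hashes to 5; slot 5 is free -> place at 5.
245 hashes to 7, h2=6; 7 taken -> place at 13.
585 hashes to 7, h2=10; 7 taken -> place at 0.
644 hashes to 15; slot 15 is free -> place at 15.
934 hashes to 16, h2=7; 16 taken -> place at 6.
388 hashes to 14, h2=5; 14 taken -> place at 2.
109 hashes to 7, h2=14; 7 taken -> place at 4.
Table: [585, _, 388, _, 109, 56, 934, 636, _, 721, _, _, _, 245, 813, 644, 67]

245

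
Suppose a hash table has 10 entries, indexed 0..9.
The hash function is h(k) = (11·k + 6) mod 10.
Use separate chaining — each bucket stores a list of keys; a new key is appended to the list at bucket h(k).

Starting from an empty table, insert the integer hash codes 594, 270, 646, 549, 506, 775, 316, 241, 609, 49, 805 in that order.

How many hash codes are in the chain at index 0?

Insert 594: h=0, bucket 0 empty -> new chain.
Insert 270: h=6, bucket 6 empty -> new chain.
Insert 646: h=2, bucket 2 empty -> new chain.
Insert 549: h=5, bucket 5 empty -> new chain.
Insert 506: h=2, bucket 2 nonempty -> append to chain.
Insert 775: h=1, bucket 1 empty -> new chain.
Insert 316: h=2, bucket 2 nonempty -> append to chain.
Insert 241: h=7, bucket 7 empty -> new chain.
Insert 609: h=5, bucket 5 nonempty -> append to chain.
Insert 49: h=5, bucket 5 nonempty -> append to chain.
Insert 805: h=1, bucket 1 nonempty -> append to chain.
Final buckets:
0: 594
1: 775 -> 805
2: 646 -> 506 -> 316
3: —
4: —
5: 549 -> 609 -> 49
6: 270
7: 241
8: —
9: —

1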